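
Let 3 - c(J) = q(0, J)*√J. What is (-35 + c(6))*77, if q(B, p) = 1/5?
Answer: -2464 - 77*√6/5 ≈ -2501.7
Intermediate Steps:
q(B, p) = ⅕
c(J) = 3 - √J/5
(-35 + c(6))*77 = (-35 + (3 - √6/5))*77 = (-32 - √6/5)*77 = -2464 - 77*√6/5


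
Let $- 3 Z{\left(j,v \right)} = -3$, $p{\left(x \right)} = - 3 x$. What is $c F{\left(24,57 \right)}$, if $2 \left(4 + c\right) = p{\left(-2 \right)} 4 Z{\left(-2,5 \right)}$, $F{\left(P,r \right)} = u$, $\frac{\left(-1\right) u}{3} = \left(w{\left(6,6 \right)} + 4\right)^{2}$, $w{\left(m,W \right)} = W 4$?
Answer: $-18816$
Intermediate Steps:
$w{\left(m,W \right)} = 4 W$
$Z{\left(j,v \right)} = 1$ ($Z{\left(j,v \right)} = \left(- \frac{1}{3}\right) \left(-3\right) = 1$)
$u = -2352$ ($u = - 3 \left(4 \cdot 6 + 4\right)^{2} = - 3 \left(24 + 4\right)^{2} = - 3 \cdot 28^{2} = \left(-3\right) 784 = -2352$)
$F{\left(P,r \right)} = -2352$
$c = 8$ ($c = -4 + \frac{\left(-3\right) \left(-2\right) 4 \cdot 1}{2} = -4 + \frac{6 \cdot 4 \cdot 1}{2} = -4 + \frac{24 \cdot 1}{2} = -4 + \frac{1}{2} \cdot 24 = -4 + 12 = 8$)
$c F{\left(24,57 \right)} = 8 \left(-2352\right) = -18816$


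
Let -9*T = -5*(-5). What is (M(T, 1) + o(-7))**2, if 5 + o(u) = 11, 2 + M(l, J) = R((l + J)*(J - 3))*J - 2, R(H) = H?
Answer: 2500/81 ≈ 30.864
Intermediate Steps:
T = -25/9 (T = -(-5)*(-5)/9 = -1/9*25 = -25/9 ≈ -2.7778)
M(l, J) = -4 + J*(-3 + J)*(J + l) (M(l, J) = -2 + (((l + J)*(J - 3))*J - 2) = -2 + (((J + l)*(-3 + J))*J - 2) = -2 + (((-3 + J)*(J + l))*J - 2) = -2 + (J*(-3 + J)*(J + l) - 2) = -2 + (-2 + J*(-3 + J)*(J + l)) = -4 + J*(-3 + J)*(J + l))
o(u) = 6 (o(u) = -5 + 11 = 6)
(M(T, 1) + o(-7))**2 = ((-4 + 1*(1**2 - 3*1 - 3*(-25/9) + 1*(-25/9))) + 6)**2 = ((-4 + 1*(1 - 3 + 25/3 - 25/9)) + 6)**2 = ((-4 + 1*(32/9)) + 6)**2 = ((-4 + 32/9) + 6)**2 = (-4/9 + 6)**2 = (50/9)**2 = 2500/81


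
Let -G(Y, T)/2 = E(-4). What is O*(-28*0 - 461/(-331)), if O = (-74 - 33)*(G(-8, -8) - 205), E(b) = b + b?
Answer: 9322803/331 ≈ 28166.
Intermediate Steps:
E(b) = 2*b
G(Y, T) = 16 (G(Y, T) = -4*(-4) = -2*(-8) = 16)
O = 20223 (O = (-74 - 33)*(16 - 205) = -107*(-189) = 20223)
O*(-28*0 - 461/(-331)) = 20223*(-28*0 - 461/(-331)) = 20223*(0 - 461*(-1/331)) = 20223*(0 + 461/331) = 20223*(461/331) = 9322803/331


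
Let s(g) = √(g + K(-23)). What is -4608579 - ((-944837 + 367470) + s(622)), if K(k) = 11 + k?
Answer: -4031212 - √610 ≈ -4.0312e+6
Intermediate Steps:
s(g) = √(-12 + g) (s(g) = √(g + (11 - 23)) = √(g - 12) = √(-12 + g))
-4608579 - ((-944837 + 367470) + s(622)) = -4608579 - ((-944837 + 367470) + √(-12 + 622)) = -4608579 - (-577367 + √610) = -4608579 + (577367 - √610) = -4031212 - √610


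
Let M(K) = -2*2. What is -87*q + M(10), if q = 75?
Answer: -6529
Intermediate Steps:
M(K) = -4
-87*q + M(10) = -87*75 - 4 = -6525 - 4 = -6529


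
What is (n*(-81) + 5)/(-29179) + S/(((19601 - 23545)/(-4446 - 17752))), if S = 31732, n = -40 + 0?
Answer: 2569161700908/14385247 ≈ 1.7860e+5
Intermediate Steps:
n = -40
(n*(-81) + 5)/(-29179) + S/(((19601 - 23545)/(-4446 - 17752))) = (-40*(-81) + 5)/(-29179) + 31732/(((19601 - 23545)/(-4446 - 17752))) = (3240 + 5)*(-1/29179) + 31732/((-3944/(-22198))) = 3245*(-1/29179) + 31732/((-3944*(-1/22198))) = -3245/29179 + 31732/(1972/11099) = -3245/29179 + 31732*(11099/1972) = -3245/29179 + 88048367/493 = 2569161700908/14385247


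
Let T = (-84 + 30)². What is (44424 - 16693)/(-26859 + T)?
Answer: -27731/23943 ≈ -1.1582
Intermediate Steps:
T = 2916 (T = (-54)² = 2916)
(44424 - 16693)/(-26859 + T) = (44424 - 16693)/(-26859 + 2916) = 27731/(-23943) = 27731*(-1/23943) = -27731/23943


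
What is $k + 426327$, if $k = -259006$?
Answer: $167321$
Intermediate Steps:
$k + 426327 = -259006 + 426327 = 167321$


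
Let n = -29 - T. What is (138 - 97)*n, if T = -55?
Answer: 1066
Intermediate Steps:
n = 26 (n = -29 - 1*(-55) = -29 + 55 = 26)
(138 - 97)*n = (138 - 97)*26 = 41*26 = 1066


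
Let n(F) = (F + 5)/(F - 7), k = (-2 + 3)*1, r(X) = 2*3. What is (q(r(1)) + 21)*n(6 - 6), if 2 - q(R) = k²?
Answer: -110/7 ≈ -15.714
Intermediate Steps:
r(X) = 6
k = 1 (k = 1*1 = 1)
q(R) = 1 (q(R) = 2 - 1*1² = 2 - 1*1 = 2 - 1 = 1)
n(F) = (5 + F)/(-7 + F)
(q(r(1)) + 21)*n(6 - 6) = (1 + 21)*((5 + (6 - 6))/(-7 + (6 - 6))) = 22*((5 + 0)/(-7 + 0)) = 22*(5/(-7)) = 22*(-⅐*5) = 22*(-5/7) = -110/7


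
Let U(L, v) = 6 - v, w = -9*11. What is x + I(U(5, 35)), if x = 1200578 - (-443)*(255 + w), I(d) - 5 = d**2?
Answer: 1270532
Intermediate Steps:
w = -99
I(d) = 5 + d**2
x = 1269686 (x = 1200578 - (-443)*(255 - 99) = 1200578 - (-443)*156 = 1200578 - 1*(-69108) = 1200578 + 69108 = 1269686)
x + I(U(5, 35)) = 1269686 + (5 + (6 - 1*35)**2) = 1269686 + (5 + (6 - 35)**2) = 1269686 + (5 + (-29)**2) = 1269686 + (5 + 841) = 1269686 + 846 = 1270532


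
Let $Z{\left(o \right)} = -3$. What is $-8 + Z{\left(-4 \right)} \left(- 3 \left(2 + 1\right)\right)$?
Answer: $19$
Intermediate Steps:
$-8 + Z{\left(-4 \right)} \left(- 3 \left(2 + 1\right)\right) = -8 - 3 \left(- 3 \left(2 + 1\right)\right) = -8 - 3 \left(\left(-3\right) 3\right) = -8 - -27 = -8 + 27 = 19$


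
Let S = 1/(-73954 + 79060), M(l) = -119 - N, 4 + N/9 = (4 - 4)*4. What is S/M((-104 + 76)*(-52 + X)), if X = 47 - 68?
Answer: -1/423798 ≈ -2.3596e-6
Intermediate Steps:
X = -21
N = -36 (N = -36 + 9*((4 - 4)*4) = -36 + 9*(0*4) = -36 + 9*0 = -36 + 0 = -36)
M(l) = -83 (M(l) = -119 - 1*(-36) = -119 + 36 = -83)
S = 1/5106 ≈ 0.00019585
S/M((-104 + 76)*(-52 + X)) = (1/5106)/(-83) = (1/5106)*(-1/83) = -1/423798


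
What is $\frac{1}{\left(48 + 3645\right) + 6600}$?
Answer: $\frac{1}{10293} \approx 9.7153 \cdot 10^{-5}$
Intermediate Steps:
$\frac{1}{\left(48 + 3645\right) + 6600} = \frac{1}{3693 + 6600} = \frac{1}{10293}$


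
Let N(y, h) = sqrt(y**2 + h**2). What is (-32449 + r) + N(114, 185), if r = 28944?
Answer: -3505 + sqrt(47221) ≈ -3287.7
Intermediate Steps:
N(y, h) = sqrt(h**2 + y**2)
(-32449 + r) + N(114, 185) = (-32449 + 28944) + sqrt(185**2 + 114**2) = -3505 + sqrt(34225 + 12996) = -3505 + sqrt(47221)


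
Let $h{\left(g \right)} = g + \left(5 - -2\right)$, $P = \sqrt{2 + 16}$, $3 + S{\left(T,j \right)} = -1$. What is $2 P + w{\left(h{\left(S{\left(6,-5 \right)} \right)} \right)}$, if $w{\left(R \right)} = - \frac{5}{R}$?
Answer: $- \frac{5}{3} + 6 \sqrt{2} \approx 6.8186$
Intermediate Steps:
$S{\left(T,j \right)} = -4$ ($S{\left(T,j \right)} = -3 - 1 = -4$)
$P = 3 \sqrt{2}$ ($P = \sqrt{18} = 3 \sqrt{2} \approx 4.2426$)
$h{\left(g \right)} = 7 + g$ ($h{\left(g \right)} = g + \left(5 + 2\right) = g + 7 = 7 + g$)
$2 P + w{\left(h{\left(S{\left(6,-5 \right)} \right)} \right)} = 2 \cdot 3 \sqrt{2} - \frac{5}{7 - 4} = 6 \sqrt{2} - \frac{5}{3} = - \frac{5}{3} + 6 \sqrt{2}$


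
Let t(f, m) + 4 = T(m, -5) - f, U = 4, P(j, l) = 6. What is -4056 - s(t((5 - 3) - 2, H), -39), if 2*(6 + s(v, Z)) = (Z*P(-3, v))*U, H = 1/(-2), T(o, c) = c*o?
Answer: -3582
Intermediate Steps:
H = -½ ≈ -0.50000
t(f, m) = -4 - f - 5*m (t(f, m) = -4 + (-5*m - f) = -4 + (-f - 5*m) = -4 - f - 5*m)
s(v, Z) = -6 + 12*Z (s(v, Z) = -6 + ((Z*6)*4)/2 = -6 + ((6*Z)*4)/2 = -6 + (24*Z)/2 = -6 + 12*Z)
-4056 - s(t((5 - 3) - 2, H), -39) = -4056 - (-6 + 12*(-39)) = -4056 - (-6 - 468) = -4056 - 1*(-474) = -4056 + 474 = -3582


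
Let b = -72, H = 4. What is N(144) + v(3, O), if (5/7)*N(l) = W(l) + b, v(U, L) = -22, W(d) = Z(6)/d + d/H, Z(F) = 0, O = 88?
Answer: -362/5 ≈ -72.400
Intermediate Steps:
W(d) = d/4 (W(d) = 0/d + d/4 = 0 + d*(¼) = 0 + d/4 = d/4)
N(l) = -504/5 + 7*l/20 (N(l) = 7*(l/4 - 72)/5 = 7*(-72 + l/4)/5 = -504/5 + 7*l/20)
N(144) + v(3, O) = (-504/5 + (7/20)*144) - 22 = (-504/5 + 252/5) - 22 = -252/5 - 22 = -362/5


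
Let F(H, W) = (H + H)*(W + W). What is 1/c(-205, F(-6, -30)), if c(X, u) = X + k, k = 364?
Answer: 1/159 ≈ 0.0062893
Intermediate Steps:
F(H, W) = 4*H*W (F(H, W) = (2*H)*(2*W) = 4*H*W)
c(X, u) = 364 + X (c(X, u) = X + 364 = 364 + X)
1/c(-205, F(-6, -30)) = 1/(364 - 205) = 1/159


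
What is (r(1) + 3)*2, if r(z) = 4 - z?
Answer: 12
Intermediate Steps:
(r(1) + 3)*2 = ((4 - 1*1) + 3)*2 = ((4 - 1) + 3)*2 = (3 + 3)*2 = 6*2 = 12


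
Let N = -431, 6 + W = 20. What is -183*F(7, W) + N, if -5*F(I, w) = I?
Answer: -874/5 ≈ -174.80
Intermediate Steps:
W = 14 (W = -6 + 20 = 14)
F(I, w) = -I/5
-183*F(7, W) + N = -(-183)*7/5 - 431 = -183*(-7/5) - 431 = 1281/5 - 431 = -874/5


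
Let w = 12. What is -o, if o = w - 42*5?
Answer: 198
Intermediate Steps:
o = -198 (o = 12 - 42*5 = 12 - 210 = -198)
-o = -1*(-198) = 198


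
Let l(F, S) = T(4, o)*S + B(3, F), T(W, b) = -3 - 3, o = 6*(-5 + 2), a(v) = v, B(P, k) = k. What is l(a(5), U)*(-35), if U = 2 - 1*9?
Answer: -1645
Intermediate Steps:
U = -7 (U = 2 - 9 = -7)
o = -18 (o = 6*(-3) = -18)
T(W, b) = -6
l(F, S) = F - 6*S (l(F, S) = -6*S + F = F - 6*S)
l(a(5), U)*(-35) = (5 - 6*(-7))*(-35) = (5 + 42)*(-35) = 47*(-35) = -1645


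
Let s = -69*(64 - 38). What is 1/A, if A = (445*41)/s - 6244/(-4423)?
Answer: -7934862/69495899 ≈ -0.11418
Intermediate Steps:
s = -1794 (s = -69*26 = -1794)
A = -69495899/7934862 (A = (445*41)/(-1794) - 6244/(-4423) = 18245*(-1/1794) - 6244*(-1/4423) = -18245/1794 + 6244/4423 = -69495899/7934862 ≈ -8.7583)
1/A = 1/(-69495899/7934862) = -7934862/69495899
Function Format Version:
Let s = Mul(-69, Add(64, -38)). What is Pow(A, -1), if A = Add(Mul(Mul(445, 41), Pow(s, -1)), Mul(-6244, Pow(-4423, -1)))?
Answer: Rational(-7934862, 69495899) ≈ -0.11418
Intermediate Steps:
s = -1794 (s = Mul(-69, 26) = -1794)
A = Rational(-69495899, 7934862) (A = Add(Mul(Mul(445, 41), Pow(-1794, -1)), Mul(-6244, Pow(-4423, -1))) = Add(Mul(18245, Rational(-1, 1794)), Mul(-6244, Rational(-1, 4423))) = Add(Rational(-18245, 1794), Rational(6244, 4423)) = Rational(-69495899, 7934862) ≈ -8.7583)
Pow(A, -1) = Pow(Rational(-69495899, 7934862), -1) = Rational(-7934862, 69495899)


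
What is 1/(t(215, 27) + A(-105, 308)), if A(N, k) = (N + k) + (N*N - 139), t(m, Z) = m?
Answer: 1/11304 ≈ 8.8464e-5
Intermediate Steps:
A(N, k) = -139 + N + k + N² (A(N, k) = (N + k) + (N² - 139) = (N + k) + (-139 + N²) = -139 + N + k + N²)
1/(t(215, 27) + A(-105, 308)) = 1/(215 + (-139 - 105 + 308 + (-105)²)) = 1/(215 + (-139 - 105 + 308 + 11025)) = 1/(215 + 11089) = 1/11304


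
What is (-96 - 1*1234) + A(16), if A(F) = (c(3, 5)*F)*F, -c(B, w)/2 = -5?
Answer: 1230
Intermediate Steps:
c(B, w) = 10 (c(B, w) = -2*(-5) = 10)
A(F) = 10*F² (A(F) = (10*F)*F = 10*F²)
(-96 - 1*1234) + A(16) = (-96 - 1*1234) + 10*16² = (-96 - 1234) + 10*256 = -1330 + 2560 = 1230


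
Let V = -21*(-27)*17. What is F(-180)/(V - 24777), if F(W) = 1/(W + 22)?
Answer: 1/2391804 ≈ 4.1809e-7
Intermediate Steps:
V = 9639 (V = 567*17 = 9639)
F(W) = 1/(22 + W)
F(-180)/(V - 24777) = 1/((22 - 180)*(9639 - 24777)) = 1/(-158*(-15138)) = -1/158*(-1/15138) = 1/2391804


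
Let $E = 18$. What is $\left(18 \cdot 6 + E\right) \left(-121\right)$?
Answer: $-15246$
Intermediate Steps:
$\left(18 \cdot 6 + E\right) \left(-121\right) = \left(18 \cdot 6 + 18\right) \left(-121\right) = \left(108 + 18\right) \left(-121\right) = 126 \left(-121\right) = -15246$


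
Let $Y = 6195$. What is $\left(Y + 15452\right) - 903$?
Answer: $20744$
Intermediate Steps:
$\left(Y + 15452\right) - 903 = \left(6195 + 15452\right) - 903 = 21647 - 903 = 20744$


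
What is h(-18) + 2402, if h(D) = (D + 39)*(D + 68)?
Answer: 3452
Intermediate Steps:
h(D) = (39 + D)*(68 + D)
h(-18) + 2402 = (2652 + (-18)**2 + 107*(-18)) + 2402 = (2652 + 324 - 1926) + 2402 = 1050 + 2402 = 3452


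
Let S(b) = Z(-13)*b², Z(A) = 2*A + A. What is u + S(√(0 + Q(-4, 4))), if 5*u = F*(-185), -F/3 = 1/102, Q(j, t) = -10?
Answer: 13297/34 ≈ 391.09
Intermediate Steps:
Z(A) = 3*A
S(b) = -39*b² (S(b) = (3*(-13))*b² = -39*b²)
F = -1/34 (F = -3/102 = -3*1/102 = -1/34 ≈ -0.029412)
u = 37/34 (u = (-1/34*(-185))/5 = (⅕)*(185/34) = 37/34 ≈ 1.0882)
u + S(√(0 + Q(-4, 4))) = 37/34 - 39*(√(0 - 10))² = 37/34 - 39*(√(-10))² = 37/34 - 39*(I*√10)² = 37/34 - 39*(-10) = 37/34 + 390 = 13297/34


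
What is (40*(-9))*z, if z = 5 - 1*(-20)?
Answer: -9000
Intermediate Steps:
z = 25 (z = 5 + 20 = 25)
(40*(-9))*z = (40*(-9))*25 = -360*25 = -9000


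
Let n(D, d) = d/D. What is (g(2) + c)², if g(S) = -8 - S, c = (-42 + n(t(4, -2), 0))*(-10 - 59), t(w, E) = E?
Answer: 8340544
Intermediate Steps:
c = 2898 (c = (-42 + 0/(-2))*(-10 - 59) = (-42 + 0*(-½))*(-69) = (-42 + 0)*(-69) = -42*(-69) = 2898)
(g(2) + c)² = ((-8 - 1*2) + 2898)² = ((-8 - 2) + 2898)² = (-10 + 2898)² = 2888² = 8340544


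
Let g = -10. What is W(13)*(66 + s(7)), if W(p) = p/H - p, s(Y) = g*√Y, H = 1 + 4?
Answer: -3432/5 + 104*√7 ≈ -411.24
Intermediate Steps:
H = 5
s(Y) = -10*√Y
W(p) = -4*p/5 (W(p) = p/5 - p = -4*p/5)
W(13)*(66 + s(7)) = (-⅘*13)*(66 - 10*√7) = -52*(66 - 10*√7)/5 = -3432/5 + 104*√7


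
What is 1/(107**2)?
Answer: 1/11449 ≈ 8.7344e-5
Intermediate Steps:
1/(107**2) = 1/11449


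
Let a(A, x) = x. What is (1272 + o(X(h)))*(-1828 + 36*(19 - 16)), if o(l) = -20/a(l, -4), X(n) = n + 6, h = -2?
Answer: -2196440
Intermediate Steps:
X(n) = 6 + n
o(l) = 5 (o(l) = -20/(-4) = -20*(-1/4) = 5)
(1272 + o(X(h)))*(-1828 + 36*(19 - 16)) = (1272 + 5)*(-1828 + 36*(19 - 16)) = 1277*(-1828 + 36*3) = 1277*(-1828 + 108) = 1277*(-1720) = -2196440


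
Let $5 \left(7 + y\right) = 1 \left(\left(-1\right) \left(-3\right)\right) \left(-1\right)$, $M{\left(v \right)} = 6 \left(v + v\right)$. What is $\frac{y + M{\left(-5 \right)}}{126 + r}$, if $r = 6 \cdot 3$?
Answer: $- \frac{169}{360} \approx -0.46944$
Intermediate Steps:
$r = 18$
$M{\left(v \right)} = 12 v$ ($M{\left(v \right)} = 6 \cdot 2 v = 12 v$)
$y = - \frac{38}{5}$ ($y = -7 + \frac{1 \left(\left(-1\right) \left(-3\right)\right) \left(-1\right)}{5} = -7 + \frac{1 \cdot 3 \left(-1\right)}{5} = -7 + \frac{3 \left(-1\right)}{5} = -7 + \frac{1}{5} \left(-3\right) = -7 - \frac{3}{5} = - \frac{38}{5} \approx -7.6$)
$\frac{y + M{\left(-5 \right)}}{126 + r} = \frac{- \frac{38}{5} + 12 \left(-5\right)}{126 + 18} = \frac{- \frac{38}{5} - 60}{144} = \left(- \frac{338}{5}\right) \frac{1}{144} = - \frac{169}{360}$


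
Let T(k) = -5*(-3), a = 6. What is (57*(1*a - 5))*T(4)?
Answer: 855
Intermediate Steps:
T(k) = 15
(57*(1*a - 5))*T(4) = (57*(1*6 - 5))*15 = (57*(6 - 5))*15 = (57*1)*15 = 57*15 = 855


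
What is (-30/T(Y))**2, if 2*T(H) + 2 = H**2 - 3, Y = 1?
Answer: 225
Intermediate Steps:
T(H) = -5/2 + H**2/2 (T(H) = -1 + (H**2 - 3)/2 = -1 + (-3 + H**2)/2 = -1 + (-3/2 + H**2/2) = -5/2 + H**2/2)
(-30/T(Y))**2 = (-30/(-5/2 + (1/2)*1**2))**2 = (-30/(-5/2 + (1/2)*1))**2 = (-30/(-5/2 + 1/2))**2 = (-30/(-2))**2 = (-30*(-1/2))**2 = 15**2 = 225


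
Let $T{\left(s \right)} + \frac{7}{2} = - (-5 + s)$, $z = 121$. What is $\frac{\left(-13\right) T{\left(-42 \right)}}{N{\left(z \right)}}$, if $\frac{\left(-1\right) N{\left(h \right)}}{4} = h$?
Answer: $\frac{1131}{968} \approx 1.1684$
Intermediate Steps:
$N{\left(h \right)} = - 4 h$
$T{\left(s \right)} = \frac{3}{2} - s$ ($T{\left(s \right)} = - \frac{7}{2} - \left(-5 + s\right) = \frac{3}{2} - s$)
$\frac{\left(-13\right) T{\left(-42 \right)}}{N{\left(z \right)}} = \frac{\left(-13\right) \left(\frac{3}{2} - -42\right)}{\left(-4\right) 121} = \frac{\left(-13\right) \left(\frac{3}{2} + 42\right)}{-484} = \left(-13\right) \frac{87}{2} \left(- \frac{1}{484}\right) = \left(- \frac{1131}{2}\right) \left(- \frac{1}{484}\right) = \frac{1131}{968}$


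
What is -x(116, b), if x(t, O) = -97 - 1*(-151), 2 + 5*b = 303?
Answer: -54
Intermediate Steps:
b = 301/5 (b = -⅖ + (⅕)*303 = -⅖ + 303/5 = 301/5 ≈ 60.200)
x(t, O) = 54 (x(t, O) = -97 + 151 = 54)
-x(116, b) = -1*54 = -54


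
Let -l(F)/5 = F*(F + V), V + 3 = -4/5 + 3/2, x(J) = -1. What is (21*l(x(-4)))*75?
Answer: -51975/2 ≈ -25988.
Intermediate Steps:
V = -23/10 (V = -3 + (-4/5 + 3/2) = -3 + (-4*⅕ + 3*(½)) = -3 + (-⅘ + 3/2) = -3 + 7/10 = -23/10 ≈ -2.3000)
l(F) = -5*F*(-23/10 + F) (l(F) = -5*F*(F - 23/10) = -5*F*(-23/10 + F))
(21*l(x(-4)))*75 = (21*((½)*(-1)*(23 - 10*(-1))))*75 = (21*((½)*(-1)*(23 + 10)))*75 = (21*((½)*(-1)*33))*75 = (21*(-33/2))*75 = -693/2*75 = -51975/2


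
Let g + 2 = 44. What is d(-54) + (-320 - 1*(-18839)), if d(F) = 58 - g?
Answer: 18535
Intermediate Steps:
g = 42 (g = -2 + 44 = 42)
d(F) = 16 (d(F) = 58 - 1*42 = 58 - 42 = 16)
d(-54) + (-320 - 1*(-18839)) = 16 + (-320 - 1*(-18839)) = 16 + (-320 + 18839) = 16 + 18519 = 18535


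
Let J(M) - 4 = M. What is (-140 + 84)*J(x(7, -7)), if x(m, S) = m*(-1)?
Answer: 168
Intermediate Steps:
x(m, S) = -m
J(M) = 4 + M
(-140 + 84)*J(x(7, -7)) = (-140 + 84)*(4 - 1*7) = -56*(4 - 7) = -56*(-3) = 168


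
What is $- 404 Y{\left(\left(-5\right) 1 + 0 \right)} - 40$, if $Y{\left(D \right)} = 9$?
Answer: $-3676$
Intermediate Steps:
$- 404 Y{\left(\left(-5\right) 1 + 0 \right)} - 40 = \left(-404\right) 9 - 40 = -3636 - 40 = -3676$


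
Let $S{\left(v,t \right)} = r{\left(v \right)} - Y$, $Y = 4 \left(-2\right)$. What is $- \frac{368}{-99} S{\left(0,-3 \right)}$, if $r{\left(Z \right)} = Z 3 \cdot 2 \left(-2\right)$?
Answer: $\frac{2944}{99} \approx 29.737$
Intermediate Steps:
$Y = -8$
$r{\left(Z \right)} = - 12 Z$ ($r{\left(Z \right)} = Z 6 \left(-2\right) = 6 Z \left(-2\right) = - 12 Z$)
$S{\left(v,t \right)} = 8 - 12 v$ ($S{\left(v,t \right)} = - 12 v - -8 = - 12 v + 8 = 8 - 12 v$)
$- \frac{368}{-99} S{\left(0,-3 \right)} = - \frac{368}{-99} \left(8 - 0\right) = \left(-368\right) \left(- \frac{1}{99}\right) \left(8 + 0\right) = \frac{368}{99} \cdot 8 = \frac{2944}{99}$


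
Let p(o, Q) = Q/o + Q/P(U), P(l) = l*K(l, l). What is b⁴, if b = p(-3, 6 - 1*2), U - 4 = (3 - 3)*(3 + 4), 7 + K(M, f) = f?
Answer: 625/81 ≈ 7.7160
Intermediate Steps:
K(M, f) = -7 + f
U = 4 (U = 4 + (3 - 3)*(3 + 4) = 4 + 0*7 = 4 + 0 = 4)
P(l) = l*(-7 + l)
p(o, Q) = -Q/12 + Q/o (p(o, Q) = Q/o + Q/((4*(-7 + 4))) = Q/o + Q/((4*(-3))) = Q/o + Q/(-12) = Q/o + Q*(-1/12) = Q/o - Q/12 = -Q/12 + Q/o)
b = -5/3 (b = -(6 - 1*2)/12 + (6 - 1*2)/(-3) = -(6 - 2)/12 + (6 - 2)*(-⅓) = -1/12*4 + 4*(-⅓) = -⅓ - 4/3 = -5/3 ≈ -1.6667)
b⁴ = (-5/3)⁴ = 625/81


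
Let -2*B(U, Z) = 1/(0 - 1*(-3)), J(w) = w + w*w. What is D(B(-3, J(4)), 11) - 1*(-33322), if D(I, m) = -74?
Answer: 33248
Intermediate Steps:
J(w) = w + w²
B(U, Z) = -⅙ (B(U, Z) = -1/(2*(0 - 1*(-3))) = -1/(2*(0 + 3)) = -½/3 = -½*⅓ = -⅙)
D(B(-3, J(4)), 11) - 1*(-33322) = -74 - 1*(-33322) = -74 + 33322 = 33248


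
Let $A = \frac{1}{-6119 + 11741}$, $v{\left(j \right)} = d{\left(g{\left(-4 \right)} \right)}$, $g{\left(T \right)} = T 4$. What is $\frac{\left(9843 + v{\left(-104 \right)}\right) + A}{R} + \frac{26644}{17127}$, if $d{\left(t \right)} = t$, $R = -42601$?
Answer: $\frac{16032716977}{12100191246} \approx 1.325$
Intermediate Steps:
$g{\left(T \right)} = 4 T$
$v{\left(j \right)} = -16$ ($v{\left(j \right)} = 4 \left(-4\right) = -16$)
$A = \frac{1}{5622} \approx 0.00017787$
$\frac{\left(9843 + v{\left(-104 \right)}\right) + A}{R} + \frac{26644}{17127} = \frac{\left(9843 - 16\right) + \frac{1}{5622}}{-42601} + \frac{26644}{17127} = \left(9827 + \frac{1}{5622}\right) \left(- \frac{1}{42601}\right) + 26644 \cdot \frac{1}{17127} = \frac{55247395}{5622} \left(- \frac{1}{42601}\right) + \frac{26644}{17127} = - \frac{488915}{2119494} + \frac{26644}{17127} = \frac{16032716977}{12100191246}$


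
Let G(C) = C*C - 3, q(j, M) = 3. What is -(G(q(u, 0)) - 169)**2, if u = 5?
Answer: -26569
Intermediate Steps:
G(C) = -3 + C**2 (G(C) = C**2 - 3 = -3 + C**2)
-(G(q(u, 0)) - 169)**2 = -((-3 + 3**2) - 169)**2 = -((-3 + 9) - 169)**2 = -(6 - 169)**2 = -1*(-163)**2 = -1*26569 = -26569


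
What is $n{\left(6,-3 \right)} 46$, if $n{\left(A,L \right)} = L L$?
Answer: $414$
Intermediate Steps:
$n{\left(A,L \right)} = L^{2}$
$n{\left(6,-3 \right)} 46 = \left(-3\right)^{2} \cdot 46 = 9 \cdot 46 = 414$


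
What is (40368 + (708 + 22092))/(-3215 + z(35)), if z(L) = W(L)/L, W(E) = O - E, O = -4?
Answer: -552720/28141 ≈ -19.641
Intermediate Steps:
W(E) = -4 - E
z(L) = (-4 - L)/L
(40368 + (708 + 22092))/(-3215 + z(35)) = (40368 + (708 + 22092))/(-3215 + (-4 - 1*35)/35) = (40368 + 22800)/(-3215 + (-4 - 35)/35) = 63168/(-3215 + (1/35)*(-39)) = 63168/(-3215 - 39/35) = 63168/(-112564/35) = 63168*(-35/112564) = -552720/28141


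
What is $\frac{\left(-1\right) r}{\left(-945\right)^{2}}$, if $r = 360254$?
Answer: $- \frac{360254}{893025} \approx -0.40341$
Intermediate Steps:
$\frac{\left(-1\right) r}{\left(-945\right)^{2}} = \frac{\left(-1\right) 360254}{\left(-945\right)^{2}} = - \frac{360254}{893025}$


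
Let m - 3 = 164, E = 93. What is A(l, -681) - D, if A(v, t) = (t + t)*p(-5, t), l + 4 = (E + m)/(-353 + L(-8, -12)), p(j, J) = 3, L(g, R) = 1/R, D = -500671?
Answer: 496585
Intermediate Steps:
m = 167 (m = 3 + 164 = 167)
l = -20068/4237 (l = -4 + (93 + 167)/(-353 + 1/(-12)) = -4 + 260/(-353 - 1/12) = -4 + 260/(-4237/12) = -4 + 260*(-12/4237) = -4 - 3120/4237 = -20068/4237 ≈ -4.7364)
A(v, t) = 6*t (A(v, t) = (t + t)*3 = (2*t)*3 = 6*t)
A(l, -681) - D = 6*(-681) - 1*(-500671) = -4086 + 500671 = 496585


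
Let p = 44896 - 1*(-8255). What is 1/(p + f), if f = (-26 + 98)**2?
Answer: 1/58335 ≈ 1.7142e-5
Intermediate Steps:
p = 53151 (p = 44896 + 8255 = 53151)
f = 5184 (f = 72**2 = 5184)
1/(p + f) = 1/(53151 + 5184) = 1/58335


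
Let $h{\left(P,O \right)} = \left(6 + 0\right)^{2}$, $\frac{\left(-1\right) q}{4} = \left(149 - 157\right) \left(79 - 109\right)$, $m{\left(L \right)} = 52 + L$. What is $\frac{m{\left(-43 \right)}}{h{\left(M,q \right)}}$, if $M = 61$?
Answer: $\frac{1}{4} \approx 0.25$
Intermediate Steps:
$q = -960$ ($q = - 4 \left(149 - 157\right) \left(79 - 109\right) = - 4 \left(\left(-8\right) \left(-30\right)\right) = \left(-4\right) 240 = -960$)
$h{\left(P,O \right)} = 36$ ($h{\left(P,O \right)} = 6^{2} = 36$)
$\frac{m{\left(-43 \right)}}{h{\left(M,q \right)}} = \frac{52 - 43}{36} = 9 \cdot \frac{1}{36} = \frac{1}{4}$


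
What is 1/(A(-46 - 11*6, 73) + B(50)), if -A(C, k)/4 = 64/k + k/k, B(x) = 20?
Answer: 73/912 ≈ 0.080044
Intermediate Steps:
A(C, k) = -4 - 256/k (A(C, k) = -4*(64/k + k/k) = -4*(64/k + 1) = -4*(1 + 64/k) = -4 - 256/k)
1/(A(-46 - 11*6, 73) + B(50)) = 1/((-4 - 256/73) + 20) = 1/(-548/73 + 20) = 1/(912/73) = 73/912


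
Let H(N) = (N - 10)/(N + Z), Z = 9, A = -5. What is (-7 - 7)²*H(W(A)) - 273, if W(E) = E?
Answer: -1008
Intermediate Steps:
H(N) = (-10 + N)/(9 + N) (H(N) = (N - 10)/(N + 9) = (-10 + N)/(9 + N))
(-7 - 7)²*H(W(A)) - 273 = (-7 - 7)²*((-10 - 5)/(9 - 5)) - 273 = (-14)²*(-15/4) - 273 = 196*((¼)*(-15)) - 273 = 196*(-15/4) - 273 = -735 - 273 = -1008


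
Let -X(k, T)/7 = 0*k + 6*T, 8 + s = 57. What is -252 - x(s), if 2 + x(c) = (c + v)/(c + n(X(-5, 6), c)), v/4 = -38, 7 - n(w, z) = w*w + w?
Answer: -15799103/63196 ≈ -250.00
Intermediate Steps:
s = 49 (s = -8 + 57 = 49)
X(k, T) = -42*T (X(k, T) = -7*(0*k + 6*T) = -7*(0 + 6*T) = -42*T)
n(w, z) = 7 - w - w² (n(w, z) = 7 - (w*w + w) = 7 - (w² + w) = 7 - (w + w²) = 7 + (-w - w²) = 7 - w - w²)
v = -152 (v = 4*(-38) = -152)
x(c) = -2 + (-152 + c)/(-63245 + c) (x(c) = -2 + (c - 152)/(c + (7 - (-42)*6 - (-42*6)²)) = -2 + (-152 + c)/(c + (7 - 1*(-252) - 1*(-252)²)) = -2 + (-152 + c)/(c + (7 + 252 - 1*63504)) = -2 + (-152 + c)/(c + (7 + 252 - 63504)) = -2 + (-152 + c)/(c - 63245) = -2 + (-152 + c)/(-63245 + c))
-252 - x(s) = -252 - (126338 - 1*49)/(-63245 + 49) = -252 - (126338 - 49)/(-63196) = -252 - (-1)*126289/63196 = -252 - 1*(-126289/63196) = -252 + 126289/63196 = -15799103/63196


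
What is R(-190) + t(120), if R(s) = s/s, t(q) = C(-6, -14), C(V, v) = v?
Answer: -13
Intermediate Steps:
t(q) = -14
R(s) = 1
R(-190) + t(120) = 1 - 14 = -13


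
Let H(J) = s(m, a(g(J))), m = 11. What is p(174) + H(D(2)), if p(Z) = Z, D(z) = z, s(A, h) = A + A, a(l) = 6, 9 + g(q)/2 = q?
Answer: 196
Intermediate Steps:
g(q) = -18 + 2*q
s(A, h) = 2*A
H(J) = 22 (H(J) = 2*11 = 22)
p(174) + H(D(2)) = 174 + 22 = 196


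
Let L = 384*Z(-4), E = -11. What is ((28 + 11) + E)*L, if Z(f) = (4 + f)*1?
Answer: 0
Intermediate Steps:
Z(f) = 4 + f
L = 0 (L = 384*(4 - 4) = 384*0 = 0)
((28 + 11) + E)*L = ((28 + 11) - 11)*0 = (39 - 11)*0 = 28*0 = 0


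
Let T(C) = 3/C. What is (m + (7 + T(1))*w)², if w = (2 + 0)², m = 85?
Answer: 15625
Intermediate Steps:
w = 4 (w = 2² = 4)
(m + (7 + T(1))*w)² = (85 + (7 + 3/1)*4)² = (85 + (7 + 3*1)*4)² = (85 + (7 + 3)*4)² = (85 + 10*4)² = (85 + 40)² = 125² = 15625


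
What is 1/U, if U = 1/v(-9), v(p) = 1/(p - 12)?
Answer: -1/21 ≈ -0.047619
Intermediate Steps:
v(p) = 1/(-12 + p)
U = -21 (U = 1/(1/(-12 - 9)) = 1/(1/(-21)) = 1/(-1/21) = -21)
1/U = 1/(-21) = -1/21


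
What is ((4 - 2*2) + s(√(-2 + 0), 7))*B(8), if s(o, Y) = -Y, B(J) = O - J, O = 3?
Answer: 35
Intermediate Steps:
B(J) = 3 - J
((4 - 2*2) + s(√(-2 + 0), 7))*B(8) = ((4 - 2*2) - 1*7)*(3 - 1*8) = ((4 - 4) - 7)*(3 - 8) = (0 - 7)*(-5) = -7*(-5) = 35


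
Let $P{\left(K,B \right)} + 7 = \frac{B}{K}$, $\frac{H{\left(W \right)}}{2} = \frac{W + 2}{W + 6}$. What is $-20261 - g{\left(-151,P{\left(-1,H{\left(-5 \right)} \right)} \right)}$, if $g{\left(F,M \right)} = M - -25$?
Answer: $-20285$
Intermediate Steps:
$H{\left(W \right)} = \frac{2 \left(2 + W\right)}{6 + W}$ ($H{\left(W \right)} = 2 \frac{W + 2}{W + 6} = 2 \frac{2 + W}{6 + W} = \frac{2 \left(2 + W\right)}{6 + W}$)
$P{\left(K,B \right)} = -7 + \frac{B}{K}$
$g{\left(F,M \right)} = 25 + M$ ($g{\left(F,M \right)} = M + 25 = 25 + M$)
$-20261 - g{\left(-151,P{\left(-1,H{\left(-5 \right)} \right)} \right)} = -20261 - \left(25 - \left(7 - \frac{2 \frac{1}{6 - 5} \left(2 - 5\right)}{-1}\right)\right) = -20261 - \left(25 - \left(7 - 2 \cdot 1^{-1} \left(-3\right) \left(-1\right)\right)\right) = -20261 - \left(25 - \left(7 - 2 \cdot 1 \left(-3\right) \left(-1\right)\right)\right) = -20261 - \left(25 - 1\right) = -20261 - 24 = -20285$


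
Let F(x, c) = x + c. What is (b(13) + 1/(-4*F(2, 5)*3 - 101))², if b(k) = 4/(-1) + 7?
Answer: 306916/34225 ≈ 8.9676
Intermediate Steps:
F(x, c) = c + x
b(k) = 3 (b(k) = 4*(-1) + 7 = -4 + 7 = 3)
(b(13) + 1/(-4*F(2, 5)*3 - 101))² = (3 + 1/(-4*(5 + 2)*3 - 101))² = (3 + 1/(-4*7*3 - 101))² = (3 + 1/(-28*3 - 101))² = (3 + 1/(-84 - 101))² = (3 + 1/(-185))² = (3 - 1/185)² = (554/185)² = 306916/34225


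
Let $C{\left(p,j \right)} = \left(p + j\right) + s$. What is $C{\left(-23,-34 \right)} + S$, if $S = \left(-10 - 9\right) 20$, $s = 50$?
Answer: $-387$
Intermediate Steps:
$C{\left(p,j \right)} = 50 + j + p$ ($C{\left(p,j \right)} = \left(p + j\right) + 50 = \left(j + p\right) + 50 = 50 + j + p$)
$S = -380$ ($S = \left(-19\right) 20 = -380$)
$C{\left(-23,-34 \right)} + S = \left(50 - 34 - 23\right) - 380 = -7 - 380 = -387$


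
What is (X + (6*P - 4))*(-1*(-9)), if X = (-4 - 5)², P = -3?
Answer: 531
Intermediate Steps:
X = 81 (X = (-9)² = 81)
(X + (6*P - 4))*(-1*(-9)) = (81 + (6*(-3) - 4))*(-1*(-9)) = (81 + (-18 - 4))*9 = (81 - 22)*9 = 59*9 = 531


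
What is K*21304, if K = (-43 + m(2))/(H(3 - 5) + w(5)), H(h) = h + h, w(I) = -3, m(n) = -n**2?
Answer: 1001288/7 ≈ 1.4304e+5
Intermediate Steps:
H(h) = 2*h
K = 47/7 (K = (-43 - 1*2**2)/(2*(3 - 5) - 3) = (-43 - 1*4)/(2*(-2) - 3) = (-43 - 4)/(-4 - 3) = -47/(-7) = -47*(-1/7) = 47/7 ≈ 6.7143)
K*21304 = (47/7)*21304 = 1001288/7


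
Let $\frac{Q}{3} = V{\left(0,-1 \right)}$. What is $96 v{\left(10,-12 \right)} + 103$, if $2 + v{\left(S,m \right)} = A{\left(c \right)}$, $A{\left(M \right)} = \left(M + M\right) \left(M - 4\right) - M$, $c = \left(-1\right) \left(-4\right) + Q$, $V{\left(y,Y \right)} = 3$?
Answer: $21127$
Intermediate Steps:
$Q = 9$ ($Q = 3 \cdot 3 = 9$)
$c = 13$ ($c = \left(-1\right) \left(-4\right) + 9 = 4 + 9 = 13$)
$A{\left(M \right)} = - M + 2 M \left(-4 + M\right)$ ($A{\left(M \right)} = 2 M \left(-4 + M\right) - M = - M + 2 M \left(-4 + M\right)$)
$v{\left(S,m \right)} = 219$ ($v{\left(S,m \right)} = -2 + 13 \left(-9 + 2 \cdot 13\right) = -2 + 13 \left(-9 + 26\right) = -2 + 13 \cdot 17 = -2 + 221 = 219$)
$96 v{\left(10,-12 \right)} + 103 = 96 \cdot 219 + 103 = 21024 + 103 = 21127$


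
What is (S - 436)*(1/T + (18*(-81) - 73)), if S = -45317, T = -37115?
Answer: 2599825738698/37115 ≈ 7.0048e+7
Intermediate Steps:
(S - 436)*(1/T + (18*(-81) - 73)) = (-45317 - 436)*(1/(-37115) + (18*(-81) - 73)) = -45753*(-1/37115 + (-1458 - 73)) = -45753*(-1/37115 - 1531) = -45753*(-56823066/37115) = 2599825738698/37115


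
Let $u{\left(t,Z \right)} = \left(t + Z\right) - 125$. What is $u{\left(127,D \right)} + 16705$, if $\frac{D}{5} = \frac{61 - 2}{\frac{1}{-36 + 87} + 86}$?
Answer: $\frac{73308654}{4387} \approx 16710.0$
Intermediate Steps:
$D = \frac{15045}{4387}$ ($D = 5 \frac{61 - 2}{\frac{1}{-36 + 87} + 86} = 5 \frac{59}{\frac{1}{51} + 86} = 5 \frac{59}{\frac{4387}{51}} = 5 \cdot 59 \cdot \frac{51}{4387} = 5 \cdot \frac{3009}{4387} = \frac{15045}{4387} \approx 3.4295$)
$u{\left(t,Z \right)} = -125 + Z + t$ ($u{\left(t,Z \right)} = \left(Z + t\right) - 125 = -125 + Z + t$)
$u{\left(127,D \right)} + 16705 = \left(-125 + \frac{15045}{4387} + 127\right) + 16705 = \frac{23819}{4387} + 16705 = \frac{73308654}{4387}$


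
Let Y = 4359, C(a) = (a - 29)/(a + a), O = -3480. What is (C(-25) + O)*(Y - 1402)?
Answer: -257179161/25 ≈ -1.0287e+7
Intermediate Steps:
C(a) = (-29 + a)/(2*a) (C(a) = (-29 + a)/((2*a)) = (-29 + a)*(1/(2*a)) = (-29 + a)/(2*a))
(C(-25) + O)*(Y - 1402) = ((½)*(-29 - 25)/(-25) - 3480)*(4359 - 1402) = ((½)*(-1/25)*(-54) - 3480)*2957 = (27/25 - 3480)*2957 = -86973/25*2957 = -257179161/25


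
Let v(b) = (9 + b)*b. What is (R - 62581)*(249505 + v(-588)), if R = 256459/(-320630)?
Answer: -11837842647602973/320630 ≈ -3.6921e+10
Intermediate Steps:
R = -256459/320630 (R = 256459*(-1/320630) = -256459/320630 ≈ -0.79986)
v(b) = b*(9 + b)
(R - 62581)*(249505 + v(-588)) = (-256459/320630 - 62581)*(249505 - 588*(9 - 588)) = -20065602489*(249505 - 588*(-579))/320630 = -20065602489*(249505 + 340452)/320630 = -20065602489/320630*589957 = -11837842647602973/320630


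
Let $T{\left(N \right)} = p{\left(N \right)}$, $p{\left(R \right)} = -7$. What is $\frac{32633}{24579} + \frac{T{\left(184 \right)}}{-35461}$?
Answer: $\frac{1157370866}{871595919} \approx 1.3279$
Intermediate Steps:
$T{\left(N \right)} = -7$
$\frac{32633}{24579} + \frac{T{\left(184 \right)}}{-35461} = \frac{32633}{24579} - \frac{7}{-35461} = 32633 \cdot \frac{1}{24579} - - \frac{7}{35461} = \frac{32633}{24579} + \frac{7}{35461} = \frac{1157370866}{871595919}$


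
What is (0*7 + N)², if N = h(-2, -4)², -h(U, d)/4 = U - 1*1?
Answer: 20736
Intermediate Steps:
h(U, d) = 4 - 4*U (h(U, d) = -4*(U - 1*1) = -4*(U - 1) = -4*(-1 + U) = 4 - 4*U)
N = 144 (N = (4 - 4*(-2))² = (4 + 8)² = 12² = 144)
(0*7 + N)² = (0*7 + 144)² = (0 + 144)² = 144² = 20736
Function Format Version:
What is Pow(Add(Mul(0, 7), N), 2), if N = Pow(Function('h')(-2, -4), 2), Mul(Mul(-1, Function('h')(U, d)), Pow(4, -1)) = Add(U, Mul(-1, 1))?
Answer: 20736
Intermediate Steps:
Function('h')(U, d) = Add(4, Mul(-4, U)) (Function('h')(U, d) = Mul(-4, Add(U, Mul(-1, 1))) = Mul(-4, Add(U, -1)) = Mul(-4, Add(-1, U)) = Add(4, Mul(-4, U)))
N = 144 (N = Pow(Add(4, Mul(-4, -2)), 2) = Pow(Add(4, 8), 2) = Pow(12, 2) = 144)
Pow(Add(Mul(0, 7), N), 2) = Pow(Add(Mul(0, 7), 144), 2) = Pow(Add(0, 144), 2) = Pow(144, 2) = 20736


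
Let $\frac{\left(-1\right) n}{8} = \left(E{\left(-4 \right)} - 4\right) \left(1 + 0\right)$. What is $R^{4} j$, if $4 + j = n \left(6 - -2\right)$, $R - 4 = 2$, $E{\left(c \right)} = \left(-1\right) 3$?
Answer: $575424$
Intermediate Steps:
$E{\left(c \right)} = -3$
$n = 56$ ($n = - 8 \left(-3 - 4\right) \left(1 + 0\right) = - 8 \left(\left(-7\right) 1\right) = \left(-8\right) \left(-7\right) = 56$)
$R = 6$ ($R = 4 + 2 = 6$)
$j = 444$ ($j = -4 + 56 \left(6 - -2\right) = -4 + 56 \left(6 + 2\right) = -4 + 56 \cdot 8 = -4 + 448 = 444$)
$R^{4} j = 6^{4} \cdot 444 = 1296 \cdot 444 = 575424$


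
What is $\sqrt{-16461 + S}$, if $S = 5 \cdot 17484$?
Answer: $\sqrt{70959} \approx 266.38$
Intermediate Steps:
$S = 87420$
$\sqrt{-16461 + S} = \sqrt{-16461 + 87420} = \sqrt{70959}$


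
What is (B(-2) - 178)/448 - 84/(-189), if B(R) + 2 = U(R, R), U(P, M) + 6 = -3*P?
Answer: 43/1008 ≈ 0.042659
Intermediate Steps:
U(P, M) = -6 - 3*P
B(R) = -8 - 3*R (B(R) = -2 + (-6 - 3*R) = -8 - 3*R)
(B(-2) - 178)/448 - 84/(-189) = ((-8 - 3*(-2)) - 178)/448 - 84/(-189) = ((-8 + 6) - 178)*(1/448) - 84*(-1/189) = (-2 - 178)*(1/448) + 4/9 = -180*1/448 + 4/9 = -45/112 + 4/9 = 43/1008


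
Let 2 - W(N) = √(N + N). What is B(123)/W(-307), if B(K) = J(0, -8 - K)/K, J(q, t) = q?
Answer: 0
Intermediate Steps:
W(N) = 2 - √2*√N (W(N) = 2 - √(N + N) = 2 - √(2*N) = 2 - √2*√N)
B(K) = 0 (B(K) = 0/K = 0)
B(123)/W(-307) = 0/(2 - √2*√(-307)) = 0/(2 - √2*I*√307) = 0/(2 - I*√614) = 0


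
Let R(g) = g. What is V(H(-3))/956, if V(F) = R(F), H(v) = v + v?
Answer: -3/478 ≈ -0.0062762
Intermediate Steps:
H(v) = 2*v
V(F) = F
V(H(-3))/956 = (2*(-3))/956 = -6*1/956 = -3/478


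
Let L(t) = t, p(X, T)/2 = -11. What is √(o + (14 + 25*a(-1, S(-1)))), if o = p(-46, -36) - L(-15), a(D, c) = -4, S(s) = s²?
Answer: I*√93 ≈ 9.6436*I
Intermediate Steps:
p(X, T) = -22 (p(X, T) = 2*(-11) = -22)
o = -7 (o = -22 - 1*(-15) = -22 + 15 = -7)
√(o + (14 + 25*a(-1, S(-1)))) = √(-7 + (14 + 25*(-4))) = √(-7 + (14 - 100)) = √(-7 - 86) = √(-93) = I*√93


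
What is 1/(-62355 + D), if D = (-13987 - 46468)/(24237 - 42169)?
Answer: -17932/1118089405 ≈ -1.6038e-5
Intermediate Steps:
D = 60455/17932 (D = -60455/(-17932) = -60455*(-1/17932) = 60455/17932 ≈ 3.3713)
1/(-62355 + D) = 1/(-62355 + 60455/17932) = 1/(-1118089405/17932) = -17932/1118089405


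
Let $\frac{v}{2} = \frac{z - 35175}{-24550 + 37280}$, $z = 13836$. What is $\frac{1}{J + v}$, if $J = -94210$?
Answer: $- \frac{6365}{599667989} \approx -1.0614 \cdot 10^{-5}$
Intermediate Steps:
$v = - \frac{21339}{6365}$ ($v = 2 \frac{13836 - 35175}{-24550 + 37280} = 2 \left(- \frac{21339}{12730}\right) = - \frac{21339}{6365} \approx -3.3526$)
$\frac{1}{J + v} = \frac{1}{-94210 - \frac{21339}{6365}} = \frac{1}{- \frac{599667989}{6365}} = - \frac{6365}{599667989}$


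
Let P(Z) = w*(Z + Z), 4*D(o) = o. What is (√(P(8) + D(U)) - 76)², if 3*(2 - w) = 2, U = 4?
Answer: (228 - √201)²/9 ≈ 5080.0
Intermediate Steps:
D(o) = o/4
w = 4/3 (w = 2 - ⅓*2 = 2 - ⅔ = 4/3 ≈ 1.3333)
P(Z) = 8*Z/3 (P(Z) = 4*(Z + Z)/3 = 4*(2*Z)/3 = 8*Z/3)
(√(P(8) + D(U)) - 76)² = (√((8/3)*8 + (¼)*4) - 76)² = (√(64/3 + 1) - 76)² = (√(67/3) - 76)² = (√201/3 - 76)² = (-76 + √201/3)²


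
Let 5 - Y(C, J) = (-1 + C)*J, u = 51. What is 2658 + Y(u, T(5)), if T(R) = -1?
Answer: 2713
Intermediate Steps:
Y(C, J) = 5 - J*(-1 + C) (Y(C, J) = 5 - (-1 + C)*J = 5 - J*(-1 + C))
2658 + Y(u, T(5)) = 2658 + (5 - 1 - 1*51*(-1)) = 2658 + (5 - 1 + 51) = 2658 + 55 = 2713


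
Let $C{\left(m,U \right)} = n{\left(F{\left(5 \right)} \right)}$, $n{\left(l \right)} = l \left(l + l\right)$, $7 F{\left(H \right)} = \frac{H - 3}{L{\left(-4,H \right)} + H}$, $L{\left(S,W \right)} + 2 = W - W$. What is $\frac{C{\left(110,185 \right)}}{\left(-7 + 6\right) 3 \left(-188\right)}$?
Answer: $\frac{2}{62181} \approx 3.2164 \cdot 10^{-5}$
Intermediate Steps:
$L{\left(S,W \right)} = -2$ ($L{\left(S,W \right)} = -2 + \left(W - W\right) = -2 + 0 = -2$)
$F{\left(H \right)} = \frac{-3 + H}{7 \left(-2 + H\right)}$ ($F{\left(H \right)} = \frac{\left(H - 3\right) \frac{1}{-2 + H}}{7} = \frac{\left(-3 + H\right) \frac{1}{-2 + H}}{7} = \frac{\frac{1}{-2 + H} \left(-3 + H\right)}{7} = \frac{-3 + H}{7 \left(-2 + H\right)}$)
$n{\left(l \right)} = 2 l^{2}$ ($n{\left(l \right)} = l 2 l = 2 l^{2}$)
$C{\left(m,U \right)} = \frac{8}{441}$ ($C{\left(m,U \right)} = 2 \left(\frac{-3 + 5}{7 \left(-2 + 5\right)}\right)^{2} = 2 \left(\frac{1}{7} \cdot \frac{1}{3} \cdot 2\right)^{2} = 2 \left(\frac{2}{21}\right)^{2} = 2 \cdot \frac{4}{441} = \frac{8}{441}$)
$\frac{C{\left(110,185 \right)}}{\left(-7 + 6\right) 3 \left(-188\right)} = \frac{8}{441 \left(-7 + 6\right) 3 \left(-188\right)} = \frac{8}{441 \left(-1\right) 3 \left(-188\right)} = \frac{8}{441 \left(\left(-3\right) \left(-188\right)\right)} = \frac{8}{441 \cdot 564} = \frac{8}{441} \cdot \frac{1}{564} = \frac{2}{62181}$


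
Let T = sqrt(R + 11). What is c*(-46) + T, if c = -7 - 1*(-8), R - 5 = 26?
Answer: -46 + sqrt(42) ≈ -39.519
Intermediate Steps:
R = 31 (R = 5 + 26 = 31)
c = 1 (c = -7 + 8 = 1)
T = sqrt(42) (T = sqrt(31 + 11) = sqrt(42) ≈ 6.4807)
c*(-46) + T = 1*(-46) + sqrt(42) = -46 + sqrt(42)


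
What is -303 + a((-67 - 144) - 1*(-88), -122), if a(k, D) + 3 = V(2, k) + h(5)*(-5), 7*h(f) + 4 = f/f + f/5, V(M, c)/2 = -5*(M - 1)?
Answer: -2202/7 ≈ -314.57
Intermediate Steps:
V(M, c) = 10 - 10*M (V(M, c) = 2*(-5*(M - 1)) = 2*(-5*(-1 + M)) = 2*(5 - 5*M) = 10 - 10*M)
h(f) = -3/7 + f/35 (h(f) = -4/7 + (f/f + f/5)/7 = -4/7 + (1 + f*(1/5))/7 = -4/7 + (1 + f/5)/7 = -4/7 + (1/7 + f/35) = -3/7 + f/35)
a(k, D) = -81/7 (a(k, D) = -3 + ((10 - 10*2) + (-3/7 + (1/35)*5)*(-5)) = -3 + ((10 - 20) + (-3/7 + 1/7)*(-5)) = -3 + (-10 - 2/7*(-5)) = -3 + (-10 + 10/7) = -3 - 60/7 = -81/7)
-303 + a((-67 - 144) - 1*(-88), -122) = -303 - 81/7 = -2202/7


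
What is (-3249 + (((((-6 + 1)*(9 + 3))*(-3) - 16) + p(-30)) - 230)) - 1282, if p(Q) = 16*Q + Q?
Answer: -5107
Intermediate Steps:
p(Q) = 17*Q
(-3249 + (((((-6 + 1)*(9 + 3))*(-3) - 16) + p(-30)) - 230)) - 1282 = (-3249 + (((((-6 + 1)*(9 + 3))*(-3) - 16) + 17*(-30)) - 230)) - 1282 = (-3249 + (((-5*12*(-3) - 16) - 510) - 230)) - 1282 = (-3249 + (((-60*(-3) - 16) - 510) - 230)) - 1282 = (-3249 + (((180 - 16) - 510) - 230)) - 1282 = (-3249 + ((164 - 510) - 230)) - 1282 = (-3249 + (-346 - 230)) - 1282 = (-3249 - 576) - 1282 = -3825 - 1282 = -5107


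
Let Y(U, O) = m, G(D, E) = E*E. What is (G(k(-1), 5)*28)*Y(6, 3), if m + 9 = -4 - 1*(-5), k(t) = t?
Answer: -5600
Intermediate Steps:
G(D, E) = E**2
m = -8 (m = -9 + (-4 - 1*(-5)) = -9 + (-4 + 5) = -9 + 1 = -8)
Y(U, O) = -8
(G(k(-1), 5)*28)*Y(6, 3) = (5**2*28)*(-8) = (25*28)*(-8) = 700*(-8) = -5600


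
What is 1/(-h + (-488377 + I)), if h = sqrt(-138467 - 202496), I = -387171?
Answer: I/(sqrt(340963) - 875548*I) ≈ -1.1421e-6 + 7.6172e-10*I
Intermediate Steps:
h = I*sqrt(340963) (h = sqrt(-340963) = I*sqrt(340963) ≈ 583.92*I)
1/(-h + (-488377 + I)) = 1/(-I*sqrt(340963) + (-488377 - 387171)) = 1/(-I*sqrt(340963) - 875548) = 1/(-875548 - I*sqrt(340963))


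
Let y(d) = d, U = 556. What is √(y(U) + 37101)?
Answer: √37657 ≈ 194.05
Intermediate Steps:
√(y(U) + 37101) = √(556 + 37101) = √37657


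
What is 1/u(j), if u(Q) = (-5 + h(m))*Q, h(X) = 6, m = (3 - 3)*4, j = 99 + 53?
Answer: 1/152 ≈ 0.0065789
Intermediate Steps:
j = 152
m = 0 (m = 0*4 = 0)
u(Q) = Q (u(Q) = (-5 + 6)*Q = 1*Q = Q)
1/u(j) = 1/152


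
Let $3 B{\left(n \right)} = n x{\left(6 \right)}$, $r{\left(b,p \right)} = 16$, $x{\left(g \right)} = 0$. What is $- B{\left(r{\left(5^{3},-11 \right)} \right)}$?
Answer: $0$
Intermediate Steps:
$B{\left(n \right)} = 0$ ($B{\left(n \right)} = \frac{n 0}{3} = \frac{1}{3} \cdot 0 = 0$)
$- B{\left(r{\left(5^{3},-11 \right)} \right)} = \left(-1\right) 0 = 0$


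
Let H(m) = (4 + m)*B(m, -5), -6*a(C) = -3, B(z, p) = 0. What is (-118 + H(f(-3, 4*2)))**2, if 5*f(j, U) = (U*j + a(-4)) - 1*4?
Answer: 13924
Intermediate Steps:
a(C) = 1/2 (a(C) = -1/6*(-3) = 1/2)
f(j, U) = -7/10 + U*j/5 (f(j, U) = ((U*j + 1/2) - 1*4)/5 = ((1/2 + U*j) - 4)/5 = (-7/2 + U*j)/5 = -7/10 + U*j/5)
H(m) = 0 (H(m) = (4 + m)*0 = 0)
(-118 + H(f(-3, 4*2)))**2 = (-118 + 0)**2 = (-118)**2 = 13924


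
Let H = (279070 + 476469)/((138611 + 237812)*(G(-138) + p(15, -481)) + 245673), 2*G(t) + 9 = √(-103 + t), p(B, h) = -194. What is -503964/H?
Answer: 37532362345470/755539 - 94851820386*I*√241/755539 ≈ 4.9676e+7 - 1.9489e+6*I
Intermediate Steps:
G(t) = -9/2 + √(-103 + t)/2
H = 755539/(-148948585/2 + 376423*I*√241/2) (H = (279070 + 476469)/((138611 + 237812)*((-9/2 + √(-103 - 138)/2) - 194) + 245673) = 755539/(376423*((-9/2 + √(-241)/2) - 194) + 245673) = 755539/(376423*((-9/2 + (I*√241)/2) - 194) + 245673) = 755539/(376423*((-9/2 + I*√241/2) - 194) + 245673) = 755539/(376423*(-397/2 + I*√241/2) + 245673) = 755539/((-149439931/2 + 376423*I*√241/2) + 245673) = 755539/(-148948585/2 + 376423*I*√241/2) ≈ -0.010129 - 0.0003974*I)
-503964/H = -503964/(-112536464962315/11109914646880057 - 284402256997*I*√241/11109914646880057)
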